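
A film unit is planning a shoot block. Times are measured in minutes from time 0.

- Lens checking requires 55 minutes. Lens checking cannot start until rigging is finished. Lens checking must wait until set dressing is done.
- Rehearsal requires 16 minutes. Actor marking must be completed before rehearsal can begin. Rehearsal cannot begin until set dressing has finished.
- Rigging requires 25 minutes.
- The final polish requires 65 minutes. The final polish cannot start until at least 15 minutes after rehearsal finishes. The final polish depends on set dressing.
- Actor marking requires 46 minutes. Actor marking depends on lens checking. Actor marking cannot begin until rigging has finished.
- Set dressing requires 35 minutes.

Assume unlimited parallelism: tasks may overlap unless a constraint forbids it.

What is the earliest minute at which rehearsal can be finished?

Set dressing can start immediately at minute 0; it finishes at minute 35.
Rigging can start immediately at minute 0; it finishes at minute 25.
Lens checking has to wait for rigging (finishes minute 25); set dressing (finishes minute 35). The latest of these is minute 35, so lens checking runs minute 35 to 35 + 55 = minute 90.
Actor marking cannot start until lens checking (finishes minute 90); rigging (finishes minute 25). The controlling bound is minute 90, so actor marking finishes at 90 + 46 = minute 136.
For rehearsal: actor marking (finishes minute 136); set dressing (finishes minute 35). Taking the maximum gives a start of minute 136, and it finishes at 136 + 16 = minute 152.

152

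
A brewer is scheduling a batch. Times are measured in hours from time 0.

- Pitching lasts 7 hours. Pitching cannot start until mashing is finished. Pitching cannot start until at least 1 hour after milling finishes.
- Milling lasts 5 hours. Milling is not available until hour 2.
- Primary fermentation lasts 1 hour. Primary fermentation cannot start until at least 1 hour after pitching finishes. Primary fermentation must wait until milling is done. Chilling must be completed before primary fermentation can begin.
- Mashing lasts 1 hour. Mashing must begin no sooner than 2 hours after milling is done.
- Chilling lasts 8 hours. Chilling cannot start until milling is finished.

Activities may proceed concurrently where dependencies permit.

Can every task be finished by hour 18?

After its own release at hour 2, milling can start at hour 2 and finishes at hour 7.
Chilling waits on milling (finishes hour 7), so it starts at hour 7 and finishes at 7 + 8 = hour 15.
Mashing cannot begin until milling (finishes hour 7, plus 2-hour gap → hour 9). It runs from hour 9 to 9 + 1 = hour 10.
For pitching: mashing (finishes hour 10); milling (finishes hour 7, plus 1-hour gap → hour 8). Taking the maximum gives a start of hour 10, and it finishes at 10 + 7 = hour 17.
For primary fermentation: pitching (finishes hour 17, plus 1-hour gap → hour 18); milling (finishes hour 7); chilling (finishes hour 15). Taking the maximum gives a start of hour 18, and it finishes at 18 + 1 = hour 19.
The earliest everything can be done is hour 19, which is after the deadline of 18, so it is not possible.

No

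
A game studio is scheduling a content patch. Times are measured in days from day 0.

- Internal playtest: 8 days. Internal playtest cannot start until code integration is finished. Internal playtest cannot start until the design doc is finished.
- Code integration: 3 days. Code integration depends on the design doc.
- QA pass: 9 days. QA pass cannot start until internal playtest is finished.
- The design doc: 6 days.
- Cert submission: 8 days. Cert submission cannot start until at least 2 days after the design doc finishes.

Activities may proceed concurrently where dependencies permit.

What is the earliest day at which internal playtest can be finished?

Nothing blocks the design doc, so it runs from day 0 to day 6.
After the design doc (finishes day 6), code integration can start at day 6 and finishes at day 9.
Internal playtest needs all of code integration (finishes day 9); the design doc (finishes day 6). That puts its earliest start at day 9; it finishes at 9 + 8 = day 17.

17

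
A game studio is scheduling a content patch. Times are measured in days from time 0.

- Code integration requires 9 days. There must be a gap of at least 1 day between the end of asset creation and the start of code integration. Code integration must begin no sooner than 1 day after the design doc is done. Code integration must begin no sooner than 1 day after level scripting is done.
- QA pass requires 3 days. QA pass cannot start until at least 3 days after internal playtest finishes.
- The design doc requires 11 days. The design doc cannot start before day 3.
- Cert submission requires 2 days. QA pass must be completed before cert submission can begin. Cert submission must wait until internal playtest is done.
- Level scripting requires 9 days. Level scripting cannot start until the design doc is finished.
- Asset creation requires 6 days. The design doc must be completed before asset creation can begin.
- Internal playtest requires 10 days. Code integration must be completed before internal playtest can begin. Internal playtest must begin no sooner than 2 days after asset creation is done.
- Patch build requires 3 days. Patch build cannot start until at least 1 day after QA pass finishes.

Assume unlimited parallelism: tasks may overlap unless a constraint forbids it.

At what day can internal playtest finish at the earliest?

43

After its own release at day 3, the design doc can start at day 3 and finishes at day 14.
After the design doc (finishes day 14), level scripting can start at day 14 and finishes at day 23.
Asset creation cannot begin until the design doc (finishes day 14). It runs from day 14 to 14 + 6 = day 20.
Code integration cannot start until asset creation (finishes day 20, plus 1-day gap → day 21); the design doc (finishes day 14, plus 1-day gap → day 15); level scripting (finishes day 23, plus 1-day gap → day 24). The controlling bound is day 24, so code integration finishes at 24 + 9 = day 33.
Internal playtest cannot start until code integration (finishes day 33); asset creation (finishes day 20, plus 2-day gap → day 22). The controlling bound is day 33, so internal playtest finishes at 33 + 10 = day 43.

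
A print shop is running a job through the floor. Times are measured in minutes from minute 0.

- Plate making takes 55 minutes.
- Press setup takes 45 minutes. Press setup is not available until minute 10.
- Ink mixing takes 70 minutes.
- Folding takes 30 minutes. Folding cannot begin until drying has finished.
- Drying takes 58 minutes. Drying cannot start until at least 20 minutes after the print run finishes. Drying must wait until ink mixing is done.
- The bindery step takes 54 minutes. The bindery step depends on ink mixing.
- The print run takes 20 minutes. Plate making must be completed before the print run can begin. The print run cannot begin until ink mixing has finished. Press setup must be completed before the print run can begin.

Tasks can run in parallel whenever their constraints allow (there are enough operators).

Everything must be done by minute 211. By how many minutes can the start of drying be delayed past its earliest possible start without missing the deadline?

13

After its own release at minute 10, press setup can start at minute 10 and finishes at minute 55.
Ink mixing can start immediately at minute 0; it finishes at minute 70.
Nothing blocks plate making, so it runs from minute 0 to minute 55.
The print run cannot start until plate making (finishes minute 55); ink mixing (finishes minute 70); press setup (finishes minute 55). The controlling bound is minute 70, so the print run finishes at 70 + 20 = minute 90.
For drying: the print run (finishes minute 90, plus 20-minute gap → minute 110); ink mixing (finishes minute 70). Taking the maximum gives a start of minute 110, and it finishes at 110 + 58 = minute 168.

Working backward from the deadline:
Nothing follows folding; the deadline of minute 211 is its only limit. It must start by 211 − 30 = minute 181.
Since folding (must start by minute 181) depends on it, drying must finish by minute 181. Backing off its 58-minute duration gives a latest start of minute 123.
So drying can start as early as minute 110 and as late as minute 123, giving 123 − 110 = 13 minutes of slack.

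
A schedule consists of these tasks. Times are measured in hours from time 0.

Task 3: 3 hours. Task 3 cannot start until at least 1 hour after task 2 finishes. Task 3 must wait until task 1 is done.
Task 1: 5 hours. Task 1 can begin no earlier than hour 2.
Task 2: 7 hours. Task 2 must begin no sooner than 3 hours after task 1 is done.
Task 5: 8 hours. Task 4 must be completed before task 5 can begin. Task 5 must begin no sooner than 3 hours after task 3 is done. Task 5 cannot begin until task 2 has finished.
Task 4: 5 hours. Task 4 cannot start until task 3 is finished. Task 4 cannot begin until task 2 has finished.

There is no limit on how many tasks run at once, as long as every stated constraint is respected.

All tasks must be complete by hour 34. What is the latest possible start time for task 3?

Nothing follows task 5; the deadline of hour 34 is its only limit. It must start by 34 − 8 = hour 26.
Task 4 has to be done before task 5 (must start by hour 26). That means finishing by hour 26, i.e. starting by 26 − 5 = hour 21.
For task 3: task 4 (must start by hour 21); task 5 (must start by hour 26, minus 3-hour gap → hour 23). The most restrictive is hour 21; with a 3-hour duration, task 3 must start by hour 18.

18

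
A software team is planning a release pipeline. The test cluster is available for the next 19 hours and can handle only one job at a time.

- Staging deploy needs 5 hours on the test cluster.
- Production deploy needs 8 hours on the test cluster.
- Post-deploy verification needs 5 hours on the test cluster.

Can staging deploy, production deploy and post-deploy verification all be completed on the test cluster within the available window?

Running back to back, the jobs need 5 + 8 + 5 = 18 hours on the test cluster.
Since 18 ≤ 19, they fit within the window.

Yes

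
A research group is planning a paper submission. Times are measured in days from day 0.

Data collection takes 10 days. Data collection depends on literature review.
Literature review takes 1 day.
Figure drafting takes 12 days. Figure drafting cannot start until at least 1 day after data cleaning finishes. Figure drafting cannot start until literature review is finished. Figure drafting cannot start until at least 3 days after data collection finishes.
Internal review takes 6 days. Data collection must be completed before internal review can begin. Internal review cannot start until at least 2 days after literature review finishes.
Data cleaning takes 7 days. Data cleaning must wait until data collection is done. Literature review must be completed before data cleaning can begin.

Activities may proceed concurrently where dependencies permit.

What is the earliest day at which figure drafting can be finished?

31

Literature review can start immediately at day 0; it finishes at day 1.
After literature review (finishes day 1), data collection can start at day 1 and finishes at day 11.
Data cleaning has to wait for data collection (finishes day 11); literature review (finishes day 1). The latest of these is day 11, so data cleaning runs day 11 to 11 + 7 = day 18.
Figure drafting cannot start until data cleaning (finishes day 18, plus 1-day gap → day 19); literature review (finishes day 1); data collection (finishes day 11, plus 3-day gap → day 14). The controlling bound is day 19, so figure drafting finishes at 19 + 12 = day 31.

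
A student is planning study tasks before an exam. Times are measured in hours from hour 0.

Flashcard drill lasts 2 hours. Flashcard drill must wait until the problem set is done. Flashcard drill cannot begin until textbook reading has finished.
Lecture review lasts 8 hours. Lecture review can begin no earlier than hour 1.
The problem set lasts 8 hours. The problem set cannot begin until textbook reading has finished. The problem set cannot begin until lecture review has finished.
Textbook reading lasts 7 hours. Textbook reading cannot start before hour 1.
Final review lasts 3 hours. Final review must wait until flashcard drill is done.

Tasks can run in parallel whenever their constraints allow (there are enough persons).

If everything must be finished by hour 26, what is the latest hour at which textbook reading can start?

6

Final review has no dependents, so it just needs to finish by hour 26. Starting by 26 − 3 = hour 23 achieves that.
Flashcard drill must finish before final review (must start by hour 23). With a 2-hour duration, flashcard drill must start by 23 − 2 = hour 21.
The problem set feeds into flashcard drill (must start by hour 21); so the problem set must finish by hour 21 and therefore start by hour 13.
Textbook reading feeds the problem set (must start by hour 13); flashcard drill (must start by hour 21). Taking the minimum, textbook reading must finish by hour 13 and start by 13 − 7 = hour 6.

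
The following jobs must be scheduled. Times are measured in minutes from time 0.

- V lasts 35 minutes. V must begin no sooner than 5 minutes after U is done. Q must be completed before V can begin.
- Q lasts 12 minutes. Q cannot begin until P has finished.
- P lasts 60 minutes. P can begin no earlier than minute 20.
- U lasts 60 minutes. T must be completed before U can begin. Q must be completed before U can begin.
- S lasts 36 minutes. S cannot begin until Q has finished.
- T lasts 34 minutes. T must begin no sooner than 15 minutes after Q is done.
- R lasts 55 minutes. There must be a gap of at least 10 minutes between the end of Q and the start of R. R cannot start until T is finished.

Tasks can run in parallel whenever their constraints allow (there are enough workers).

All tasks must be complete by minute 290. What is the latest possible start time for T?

To finish by minute 290, R (duration 55) must start no later than minute 235.
To finish by minute 290, V (duration 35) must start no later than minute 255.
U feeds into V (must start by minute 255, minus 5-minute gap → minute 250); so U must finish by minute 250 and therefore start by minute 190.
T feeds R (must start by minute 235); U (must start by minute 190). Taking the minimum, T must finish by minute 190 and start by 190 − 34 = minute 156.

156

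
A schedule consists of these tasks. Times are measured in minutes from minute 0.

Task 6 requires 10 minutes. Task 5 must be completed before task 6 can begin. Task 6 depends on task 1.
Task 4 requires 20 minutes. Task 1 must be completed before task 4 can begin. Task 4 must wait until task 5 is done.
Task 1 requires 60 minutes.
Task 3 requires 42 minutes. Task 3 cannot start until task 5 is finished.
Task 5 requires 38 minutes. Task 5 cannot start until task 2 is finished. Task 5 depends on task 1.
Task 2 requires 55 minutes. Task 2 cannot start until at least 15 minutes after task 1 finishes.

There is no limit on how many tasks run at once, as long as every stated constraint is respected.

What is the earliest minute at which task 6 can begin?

168

Task 1 has no prerequisites, so it starts at minute 0 and finishes at minute 60.
Task 2 waits on task 1 (finishes minute 60, plus 15-minute gap → minute 75), so it starts at minute 75 and finishes at 75 + 55 = minute 130.
Task 5 needs all of task 2 (finishes minute 130); task 1 (finishes minute 60). That puts its earliest start at minute 130; it finishes at 130 + 38 = minute 168.
Task 6 waits on task 5 (finishes minute 168); task 1 (finishes minute 60). The latest of these is minute 168, which is the earliest task 6 can start.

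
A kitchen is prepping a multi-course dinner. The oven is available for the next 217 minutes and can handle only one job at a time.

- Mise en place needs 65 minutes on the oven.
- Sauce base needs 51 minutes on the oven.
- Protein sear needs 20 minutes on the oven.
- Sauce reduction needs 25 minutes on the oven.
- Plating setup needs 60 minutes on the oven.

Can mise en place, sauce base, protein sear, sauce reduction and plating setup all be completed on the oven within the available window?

Running back to back, the jobs need 65 + 51 + 20 + 25 + 60 = 221 minutes on the oven.
Since 221 > 217, they cannot all fit.

No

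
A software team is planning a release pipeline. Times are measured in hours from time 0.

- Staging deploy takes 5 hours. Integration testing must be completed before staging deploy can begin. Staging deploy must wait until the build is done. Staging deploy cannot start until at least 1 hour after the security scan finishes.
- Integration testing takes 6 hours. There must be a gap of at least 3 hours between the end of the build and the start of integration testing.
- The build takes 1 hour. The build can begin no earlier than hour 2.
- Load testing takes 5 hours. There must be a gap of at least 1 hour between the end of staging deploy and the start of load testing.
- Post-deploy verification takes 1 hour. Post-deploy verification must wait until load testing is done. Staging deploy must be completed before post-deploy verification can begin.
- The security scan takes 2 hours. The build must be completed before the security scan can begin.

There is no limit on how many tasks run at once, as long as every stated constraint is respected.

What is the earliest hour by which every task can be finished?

24

The build cannot begin until its own release at hour 2. It runs from hour 2 to 2 + 1 = hour 3.
After the build (finishes hour 3), the security scan can start at hour 3 and finishes at hour 5.
Integration testing cannot begin until the build (finishes hour 3, plus 3-hour gap → hour 6). It runs from hour 6 to 6 + 6 = hour 12.
Staging deploy needs all of integration testing (finishes hour 12); the build (finishes hour 3); the security scan (finishes hour 5, plus 1-hour gap → hour 6). That puts its earliest start at hour 12; it finishes at 12 + 5 = hour 17.
After staging deploy (finishes hour 17, plus 1-hour gap → hour 18), load testing can start at hour 18 and finishes at hour 23.
Post-deploy verification has to wait for load testing (finishes hour 23); staging deploy (finishes hour 17). The latest of these is hour 23, so post-deploy verification runs hour 23 to 23 + 1 = hour 24.
All tasks are finished once the last one completes. Finish times: The build at 3, Integration testing at 12, The security scan at 5, Staging deploy at 17, Load testing at 23, Post-deploy verification at 24. The latest is hour 24.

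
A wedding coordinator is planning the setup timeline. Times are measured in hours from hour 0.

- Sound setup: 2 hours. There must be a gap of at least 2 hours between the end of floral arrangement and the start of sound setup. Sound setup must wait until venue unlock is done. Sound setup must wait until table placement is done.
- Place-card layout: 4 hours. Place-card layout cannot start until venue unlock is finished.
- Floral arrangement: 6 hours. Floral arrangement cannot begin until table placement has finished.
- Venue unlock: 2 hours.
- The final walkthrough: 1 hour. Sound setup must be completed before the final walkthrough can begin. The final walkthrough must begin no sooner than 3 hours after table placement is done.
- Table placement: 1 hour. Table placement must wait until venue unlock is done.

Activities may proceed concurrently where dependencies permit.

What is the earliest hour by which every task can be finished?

14

Venue unlock can start immediately at hour 0; it finishes at hour 2.
Place-card layout waits on venue unlock (finishes hour 2), so it starts at hour 2 and finishes at 2 + 4 = hour 6.
After venue unlock (finishes hour 2), table placement can start at hour 2 and finishes at hour 3.
Floral arrangement waits on table placement (finishes hour 3), so it starts at hour 3 and finishes at 3 + 6 = hour 9.
Sound setup needs all of floral arrangement (finishes hour 9, plus 2-hour gap → hour 11); venue unlock (finishes hour 2); table placement (finishes hour 3). That puts its earliest start at hour 11; it finishes at 11 + 2 = hour 13.
The final walkthrough needs all of sound setup (finishes hour 13); table placement (finishes hour 3, plus 3-hour gap → hour 6). That puts its earliest start at hour 13; it finishes at 13 + 1 = hour 14.
All tasks are finished once the last one completes. Finish times: Venue unlock at 2, Table placement at 3, Floral arrangement at 9, Sound setup at 13, Place-card layout at 6, The final walkthrough at 14. The latest is hour 14.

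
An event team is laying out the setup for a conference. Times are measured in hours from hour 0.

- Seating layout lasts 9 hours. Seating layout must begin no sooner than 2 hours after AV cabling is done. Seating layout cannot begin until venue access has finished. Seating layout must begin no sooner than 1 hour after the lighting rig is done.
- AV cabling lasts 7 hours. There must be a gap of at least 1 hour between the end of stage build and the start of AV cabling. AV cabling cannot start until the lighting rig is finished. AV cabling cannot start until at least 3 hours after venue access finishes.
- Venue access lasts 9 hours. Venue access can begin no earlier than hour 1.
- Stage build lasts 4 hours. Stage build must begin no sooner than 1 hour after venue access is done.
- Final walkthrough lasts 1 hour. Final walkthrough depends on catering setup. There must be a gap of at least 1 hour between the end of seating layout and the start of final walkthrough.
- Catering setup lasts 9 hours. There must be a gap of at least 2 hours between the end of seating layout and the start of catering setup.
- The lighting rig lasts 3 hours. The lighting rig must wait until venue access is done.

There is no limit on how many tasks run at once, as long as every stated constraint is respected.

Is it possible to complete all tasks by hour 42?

No

Venue access waits on its own release at hour 1, so it starts at hour 1 and finishes at 1 + 9 = hour 10.
The lighting rig waits on venue access (finishes hour 10), so it starts at hour 10 and finishes at 10 + 3 = hour 13.
Stage build waits on venue access (finishes hour 10, plus 1-hour gap → hour 11), so it starts at hour 11 and finishes at 11 + 4 = hour 15.
AV cabling cannot start until stage build (finishes hour 15, plus 1-hour gap → hour 16); the lighting rig (finishes hour 13); venue access (finishes hour 10, plus 3-hour gap → hour 13). The controlling bound is hour 16, so AV cabling finishes at 16 + 7 = hour 23.
For seating layout: AV cabling (finishes hour 23, plus 2-hour gap → hour 25); venue access (finishes hour 10); the lighting rig (finishes hour 13, plus 1-hour gap → hour 14). Taking the maximum gives a start of hour 25, and it finishes at 25 + 9 = hour 34.
Catering setup cannot begin until seating layout (finishes hour 34, plus 2-hour gap → hour 36). It runs from hour 36 to 36 + 9 = hour 45.
For final walkthrough: catering setup (finishes hour 45); seating layout (finishes hour 34, plus 1-hour gap → hour 35). Taking the maximum gives a start of hour 45, and it finishes at 45 + 1 = hour 46.
The earliest everything can be done is hour 46, which is after the deadline of 42, so it is not possible.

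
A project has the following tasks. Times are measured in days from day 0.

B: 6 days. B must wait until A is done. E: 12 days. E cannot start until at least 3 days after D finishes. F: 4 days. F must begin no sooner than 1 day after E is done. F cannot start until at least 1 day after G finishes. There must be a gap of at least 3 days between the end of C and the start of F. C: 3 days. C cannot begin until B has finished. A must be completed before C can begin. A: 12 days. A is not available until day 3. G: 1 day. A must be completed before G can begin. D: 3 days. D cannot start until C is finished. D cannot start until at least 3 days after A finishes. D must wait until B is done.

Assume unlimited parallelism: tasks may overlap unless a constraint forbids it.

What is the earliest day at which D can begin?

24

A waits on its own release at day 3, so it starts at day 3 and finishes at 3 + 12 = day 15.
B cannot begin until A (finishes day 15). It runs from day 15 to 15 + 6 = day 21.
C cannot start until B (finishes day 21); A (finishes day 15). The controlling bound is day 21, so C finishes at 21 + 3 = day 24.
D waits on C (finishes day 24); A (finishes day 15, plus 3-day gap → day 18); B (finishes day 21). The latest of these is day 24, which is the earliest D can start.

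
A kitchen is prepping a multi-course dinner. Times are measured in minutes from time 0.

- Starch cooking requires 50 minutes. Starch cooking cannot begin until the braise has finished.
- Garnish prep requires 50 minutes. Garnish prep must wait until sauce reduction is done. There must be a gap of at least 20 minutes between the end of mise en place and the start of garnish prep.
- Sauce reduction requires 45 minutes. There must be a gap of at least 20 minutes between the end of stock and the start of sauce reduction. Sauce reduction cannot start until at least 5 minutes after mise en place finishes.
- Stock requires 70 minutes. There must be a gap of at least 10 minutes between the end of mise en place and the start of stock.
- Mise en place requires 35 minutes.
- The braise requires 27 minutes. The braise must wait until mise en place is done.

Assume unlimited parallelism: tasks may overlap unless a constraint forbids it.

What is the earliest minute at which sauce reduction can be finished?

Mise en place has no prerequisites, so it starts at minute 0 and finishes at minute 35.
Stock waits on mise en place (finishes minute 35, plus 10-minute gap → minute 45), so it starts at minute 45 and finishes at 45 + 70 = minute 115.
Sauce reduction has to wait for stock (finishes minute 115, plus 20-minute gap → minute 135); mise en place (finishes minute 35, plus 5-minute gap → minute 40). The latest of these is minute 135, so sauce reduction runs minute 135 to 135 + 45 = minute 180.

180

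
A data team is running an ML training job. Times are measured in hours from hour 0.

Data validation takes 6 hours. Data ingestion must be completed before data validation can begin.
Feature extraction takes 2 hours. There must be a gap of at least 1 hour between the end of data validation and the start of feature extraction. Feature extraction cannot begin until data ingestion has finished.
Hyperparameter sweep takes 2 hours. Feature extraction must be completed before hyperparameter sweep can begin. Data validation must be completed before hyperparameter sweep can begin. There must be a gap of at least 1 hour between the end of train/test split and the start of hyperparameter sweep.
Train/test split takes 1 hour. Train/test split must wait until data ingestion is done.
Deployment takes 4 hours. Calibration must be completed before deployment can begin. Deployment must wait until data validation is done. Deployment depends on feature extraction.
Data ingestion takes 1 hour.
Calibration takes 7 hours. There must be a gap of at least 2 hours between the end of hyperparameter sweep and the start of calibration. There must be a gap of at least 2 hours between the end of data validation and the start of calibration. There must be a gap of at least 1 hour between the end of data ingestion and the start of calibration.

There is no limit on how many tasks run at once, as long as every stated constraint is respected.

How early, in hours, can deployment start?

Data ingestion can start immediately at hour 0; it finishes at hour 1.
After data ingestion (finishes hour 1), train/test split can start at hour 1 and finishes at hour 2.
Data validation waits on data ingestion (finishes hour 1), so it starts at hour 1 and finishes at 1 + 6 = hour 7.
Feature extraction has to wait for data validation (finishes hour 7, plus 1-hour gap → hour 8); data ingestion (finishes hour 1). The latest of these is hour 8, so feature extraction runs hour 8 to 8 + 2 = hour 10.
Hyperparameter sweep needs all of feature extraction (finishes hour 10); data validation (finishes hour 7); train/test split (finishes hour 2, plus 1-hour gap → hour 3). That puts its earliest start at hour 10; it finishes at 10 + 2 = hour 12.
Calibration needs all of hyperparameter sweep (finishes hour 12, plus 2-hour gap → hour 14); data validation (finishes hour 7, plus 2-hour gap → hour 9); data ingestion (finishes hour 1, plus 1-hour gap → hour 2). That puts its earliest start at hour 14; it finishes at 14 + 7 = hour 21.
Deployment waits on calibration (finishes hour 21); data validation (finishes hour 7); feature extraction (finishes hour 10). The latest of these is hour 21, which is the earliest deployment can start.

21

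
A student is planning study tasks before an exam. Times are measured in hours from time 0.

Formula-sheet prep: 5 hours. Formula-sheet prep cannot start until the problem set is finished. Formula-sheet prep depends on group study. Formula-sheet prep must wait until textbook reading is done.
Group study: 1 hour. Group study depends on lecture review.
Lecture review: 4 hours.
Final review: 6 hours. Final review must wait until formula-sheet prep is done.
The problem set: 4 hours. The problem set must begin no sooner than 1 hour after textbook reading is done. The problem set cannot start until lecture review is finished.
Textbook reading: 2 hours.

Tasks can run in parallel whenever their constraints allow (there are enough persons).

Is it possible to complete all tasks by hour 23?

Lecture review can start immediately at hour 0; it finishes at hour 4.
Group study cannot begin until lecture review (finishes hour 4). It runs from hour 4 to 4 + 1 = hour 5.
Textbook reading has no prerequisites, so it starts at hour 0 and finishes at hour 2.
The problem set needs all of textbook reading (finishes hour 2, plus 1-hour gap → hour 3); lecture review (finishes hour 4). That puts its earliest start at hour 4; it finishes at 4 + 4 = hour 8.
Formula-sheet prep needs all of the problem set (finishes hour 8); group study (finishes hour 5); textbook reading (finishes hour 2). That puts its earliest start at hour 8; it finishes at 8 + 5 = hour 13.
Final review cannot begin until formula-sheet prep (finishes hour 13). It runs from hour 13 to 13 + 6 = hour 19.
Every task is finished by hour 19, which is no later than the deadline of 23, so the schedule is feasible.

Yes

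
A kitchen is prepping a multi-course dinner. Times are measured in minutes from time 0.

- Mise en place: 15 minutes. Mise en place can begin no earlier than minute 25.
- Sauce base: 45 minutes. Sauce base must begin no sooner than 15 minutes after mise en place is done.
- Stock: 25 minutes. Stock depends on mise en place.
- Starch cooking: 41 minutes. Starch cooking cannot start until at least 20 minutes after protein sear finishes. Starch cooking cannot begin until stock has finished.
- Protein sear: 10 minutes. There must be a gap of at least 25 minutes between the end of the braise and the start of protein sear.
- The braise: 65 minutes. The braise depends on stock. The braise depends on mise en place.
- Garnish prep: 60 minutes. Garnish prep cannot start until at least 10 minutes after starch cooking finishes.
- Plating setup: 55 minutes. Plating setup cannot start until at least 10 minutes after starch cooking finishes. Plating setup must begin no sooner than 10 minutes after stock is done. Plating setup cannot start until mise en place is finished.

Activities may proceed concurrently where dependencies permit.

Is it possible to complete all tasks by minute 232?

No

Mise en place cannot begin until its own release at minute 25. It runs from minute 25 to 25 + 15 = minute 40.
After mise en place (finishes minute 40, plus 15-minute gap → minute 55), sauce base can start at minute 55 and finishes at minute 100.
After mise en place (finishes minute 40), stock can start at minute 40 and finishes at minute 65.
The braise has to wait for stock (finishes minute 65); mise en place (finishes minute 40). The latest of these is minute 65, so the braise runs minute 65 to 65 + 65 = minute 130.
Protein sear cannot begin until the braise (finishes minute 130, plus 25-minute gap → minute 155). It runs from minute 155 to 155 + 10 = minute 165.
Starch cooking cannot start until protein sear (finishes minute 165, plus 20-minute gap → minute 185); stock (finishes minute 65). The controlling bound is minute 185, so starch cooking finishes at 185 + 41 = minute 226.
After starch cooking (finishes minute 226, plus 10-minute gap → minute 236), garnish prep can start at minute 236 and finishes at minute 296.
Plating setup cannot start until starch cooking (finishes minute 226, plus 10-minute gap → minute 236); stock (finishes minute 65, plus 10-minute gap → minute 75); mise en place (finishes minute 40). The controlling bound is minute 236, so plating setup finishes at 236 + 55 = minute 291.
The earliest everything can be done is minute 296, which is after the deadline of 232, so it is not possible.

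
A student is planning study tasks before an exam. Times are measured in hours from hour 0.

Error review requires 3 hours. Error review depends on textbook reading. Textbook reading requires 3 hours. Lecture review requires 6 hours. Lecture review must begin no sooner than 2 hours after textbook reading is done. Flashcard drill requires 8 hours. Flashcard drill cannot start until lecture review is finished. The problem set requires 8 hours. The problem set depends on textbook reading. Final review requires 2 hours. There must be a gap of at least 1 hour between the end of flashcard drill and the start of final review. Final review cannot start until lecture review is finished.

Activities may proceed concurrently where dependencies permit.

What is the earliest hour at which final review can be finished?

22

Textbook reading can start immediately at hour 0; it finishes at hour 3.
After textbook reading (finishes hour 3, plus 2-hour gap → hour 5), lecture review can start at hour 5 and finishes at hour 11.
Flashcard drill cannot begin until lecture review (finishes hour 11). It runs from hour 11 to 11 + 8 = hour 19.
Final review has to wait for flashcard drill (finishes hour 19, plus 1-hour gap → hour 20); lecture review (finishes hour 11). The latest of these is hour 20, so final review runs hour 20 to 20 + 2 = hour 22.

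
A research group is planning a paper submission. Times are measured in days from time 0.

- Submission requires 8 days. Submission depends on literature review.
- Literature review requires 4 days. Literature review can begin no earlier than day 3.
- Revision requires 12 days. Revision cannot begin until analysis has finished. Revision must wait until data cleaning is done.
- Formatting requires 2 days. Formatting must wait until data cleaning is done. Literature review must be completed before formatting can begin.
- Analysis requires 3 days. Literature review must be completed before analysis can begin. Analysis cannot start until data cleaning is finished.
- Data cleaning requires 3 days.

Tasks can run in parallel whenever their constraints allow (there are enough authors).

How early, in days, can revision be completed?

Data cleaning has no prerequisites, so it starts at day 0 and finishes at day 3.
Literature review waits on its own release at day 3, so it starts at day 3 and finishes at 3 + 4 = day 7.
For analysis: literature review (finishes day 7); data cleaning (finishes day 3). Taking the maximum gives a start of day 7, and it finishes at 7 + 3 = day 10.
For revision: analysis (finishes day 10); data cleaning (finishes day 3). Taking the maximum gives a start of day 10, and it finishes at 10 + 12 = day 22.

22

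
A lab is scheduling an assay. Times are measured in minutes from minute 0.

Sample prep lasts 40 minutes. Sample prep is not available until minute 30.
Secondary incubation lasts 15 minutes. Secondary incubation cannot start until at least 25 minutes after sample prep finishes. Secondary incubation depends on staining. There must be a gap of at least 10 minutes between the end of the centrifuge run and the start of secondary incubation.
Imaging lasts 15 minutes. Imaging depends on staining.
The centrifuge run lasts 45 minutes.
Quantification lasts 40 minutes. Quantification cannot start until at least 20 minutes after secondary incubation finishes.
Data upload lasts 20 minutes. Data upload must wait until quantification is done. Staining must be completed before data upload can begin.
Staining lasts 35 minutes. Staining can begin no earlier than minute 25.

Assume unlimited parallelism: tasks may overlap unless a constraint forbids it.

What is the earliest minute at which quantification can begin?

130

After its own release at minute 25, staining can start at minute 25 and finishes at minute 60.
The centrifuge run has no prerequisites, so it starts at minute 0 and finishes at minute 45.
Sample prep cannot begin until its own release at minute 30. It runs from minute 30 to 30 + 40 = minute 70.
Secondary incubation cannot start until sample prep (finishes minute 70, plus 25-minute gap → minute 95); staining (finishes minute 60); the centrifuge run (finishes minute 45, plus 10-minute gap → minute 55). The controlling bound is minute 95, so secondary incubation finishes at 95 + 15 = minute 110.
Quantification waits on secondary incubation (finishes minute 110, plus 20-minute gap → minute 130), so the earliest it can start is minute 130.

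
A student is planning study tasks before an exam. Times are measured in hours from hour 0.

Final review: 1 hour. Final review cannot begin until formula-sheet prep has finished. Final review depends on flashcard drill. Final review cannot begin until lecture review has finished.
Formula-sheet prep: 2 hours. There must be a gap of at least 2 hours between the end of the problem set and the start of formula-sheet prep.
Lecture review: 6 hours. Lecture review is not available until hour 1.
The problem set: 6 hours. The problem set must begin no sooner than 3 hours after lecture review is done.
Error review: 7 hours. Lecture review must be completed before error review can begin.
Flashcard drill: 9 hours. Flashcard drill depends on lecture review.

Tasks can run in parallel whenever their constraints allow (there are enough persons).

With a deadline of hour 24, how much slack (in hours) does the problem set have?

3

After its own release at hour 1, lecture review can start at hour 1 and finishes at hour 7.
After lecture review (finishes hour 7, plus 3-hour gap → hour 10), the problem set can start at hour 10 and finishes at hour 16.

Working backward from the deadline:
Nothing follows final review; the deadline of hour 24 is its only limit. It must start by 24 − 1 = hour 23.
Formula-sheet prep has to be done before final review (must start by hour 23). That means finishing by hour 23, i.e. starting by 23 − 2 = hour 21.
The problem set has to be done before formula-sheet prep (must start by hour 21, minus 2-hour gap → hour 19). That means finishing by hour 19, i.e. starting by 19 − 6 = hour 13.
So the problem set can start as early as hour 10 and as late as hour 13, giving 13 − 10 = 3 hours of slack.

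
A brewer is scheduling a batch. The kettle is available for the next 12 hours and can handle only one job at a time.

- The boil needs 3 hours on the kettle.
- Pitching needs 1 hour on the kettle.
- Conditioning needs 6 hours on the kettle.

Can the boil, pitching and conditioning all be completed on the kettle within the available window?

Running back to back, the jobs need 3 + 1 + 6 = 10 hours on the kettle.
Since 10 ≤ 12, they fit within the window.

Yes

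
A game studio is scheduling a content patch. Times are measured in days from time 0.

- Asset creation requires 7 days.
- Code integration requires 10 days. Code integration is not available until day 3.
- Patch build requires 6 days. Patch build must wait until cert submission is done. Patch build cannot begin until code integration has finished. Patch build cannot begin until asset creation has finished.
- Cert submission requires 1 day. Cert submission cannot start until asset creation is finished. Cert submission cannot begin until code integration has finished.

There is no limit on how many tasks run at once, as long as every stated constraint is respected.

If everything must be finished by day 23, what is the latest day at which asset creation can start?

Patch build must finish by day 23; it takes 6 days, so it must start by 23 − 6 = day 17.
Cert submission feeds into patch build (must start by day 17); so cert submission must finish by day 17 and therefore start by day 16.
Asset creation feeds cert submission (must start by day 16); patch build (must start by day 17). Taking the minimum, asset creation must finish by day 16 and start by 16 − 7 = day 9.

9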